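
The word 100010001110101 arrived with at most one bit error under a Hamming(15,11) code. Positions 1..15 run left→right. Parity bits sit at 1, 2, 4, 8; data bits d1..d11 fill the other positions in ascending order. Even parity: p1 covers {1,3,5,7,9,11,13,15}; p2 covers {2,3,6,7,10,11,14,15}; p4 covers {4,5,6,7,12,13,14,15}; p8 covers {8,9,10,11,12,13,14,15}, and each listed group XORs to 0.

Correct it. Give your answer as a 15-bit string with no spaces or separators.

s1 (pos 1,3,5,7,9,11,13,15): 1⊕0⊕1⊕0⊕1⊕1⊕1⊕1 = 0
s2 (pos 2,3,6,7,10,11,14,15): 0⊕0⊕0⊕0⊕1⊕1⊕0⊕1 = 1
s4 (pos 4,5,6,7,12,13,14,15): 0⊕1⊕0⊕0⊕0⊕1⊕0⊕1 = 1
s8 (pos 8,9,10,11,12,13,14,15): 0⊕1⊕1⊕1⊕0⊕1⊕0⊕1 = 1
Syndrome s8…s1 = 1110 → error at position 14.
Flip position 14: 100010001110101 → 100010001110111

100010001110111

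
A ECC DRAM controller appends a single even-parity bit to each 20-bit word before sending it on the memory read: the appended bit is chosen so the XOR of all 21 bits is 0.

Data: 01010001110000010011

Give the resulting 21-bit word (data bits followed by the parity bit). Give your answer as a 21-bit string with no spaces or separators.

010100011100000100110

XOR of the 20 data bits: 0⊕1⊕0⊕1⊕0⊕0⊕0⊕1⊕1⊕1⊕0⊕0⊕0⊕0⊕0⊕1⊕0⊕0⊕1⊕1 = 0
Parity bit = 0 (so all 21 bits XOR to 0).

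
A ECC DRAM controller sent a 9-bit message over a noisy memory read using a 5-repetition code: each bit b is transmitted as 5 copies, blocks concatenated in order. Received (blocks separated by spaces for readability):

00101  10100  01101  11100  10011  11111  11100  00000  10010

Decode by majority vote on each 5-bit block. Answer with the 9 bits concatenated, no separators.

Block 1 (00101): 2 ones → 0
Block 2 (10100): 2 ones → 0
Block 3 (01101): 3 ones → 1
Block 4 (11100): 3 ones → 1
Block 5 (10011): 3 ones → 1
Block 6 (11111): 5 ones → 1
Block 7 (11100): 3 ones → 1
Block 8 (00000): 0 ones → 0
Block 9 (10010): 2 ones → 0

001111100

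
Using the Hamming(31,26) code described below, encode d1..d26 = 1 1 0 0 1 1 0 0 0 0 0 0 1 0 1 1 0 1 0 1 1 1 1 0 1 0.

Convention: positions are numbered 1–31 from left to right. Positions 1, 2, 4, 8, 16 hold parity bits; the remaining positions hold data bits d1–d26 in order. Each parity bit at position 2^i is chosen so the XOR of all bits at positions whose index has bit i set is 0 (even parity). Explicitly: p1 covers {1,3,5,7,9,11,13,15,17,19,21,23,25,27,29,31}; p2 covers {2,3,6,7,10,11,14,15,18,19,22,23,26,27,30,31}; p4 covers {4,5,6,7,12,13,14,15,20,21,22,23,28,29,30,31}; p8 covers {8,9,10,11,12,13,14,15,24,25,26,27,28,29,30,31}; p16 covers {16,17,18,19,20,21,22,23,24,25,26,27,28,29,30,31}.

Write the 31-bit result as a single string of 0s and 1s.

Place data at non-parity positions: p1 p2 1 p4 1 0 0 p8 1 1 0 0 0 0 0 p16 0 1 0 1 1 0 1 0 1 1 1 1 0 1 0
p1 (pos 1,3,5,7,9,11,13,15,17,19,21,23,25,27,29,31): XOR of data positions = 1⊕1⊕0⊕1⊕0⊕0⊕0⊕0⊕0⊕1⊕1⊕1⊕1⊕0⊕0 = 1
p2 (pos 2,3,6,7,10,11,14,15,18,19,22,23,26,27,30,31): XOR of data positions = 1⊕0⊕0⊕1⊕0⊕0⊕0⊕1⊕0⊕0⊕1⊕1⊕1⊕1⊕0 = 1
p4 (pos 4,5,6,7,12,13,14,15,20,21,22,23,28,29,30,31): XOR of data positions = 1⊕0⊕0⊕0⊕0⊕0⊕0⊕1⊕1⊕0⊕1⊕1⊕0⊕1⊕0 = 0
p8 (pos 8,9,10,11,12,13,14,15,24,25,26,27,28,29,30,31): XOR of data positions = 1⊕1⊕0⊕0⊕0⊕0⊕0⊕0⊕1⊕1⊕1⊕1⊕0⊕1⊕0 = 1
p16 (pos 16,17,18,19,20,21,22,23,24,25,26,27,28,29,30,31): XOR of data positions = 0⊕1⊕0⊕1⊕1⊕0⊕1⊕0⊕1⊕1⊕1⊕1⊕0⊕1⊕0 = 1
Codeword: 1110100111000001010110101111010

1110100111000001010110101111010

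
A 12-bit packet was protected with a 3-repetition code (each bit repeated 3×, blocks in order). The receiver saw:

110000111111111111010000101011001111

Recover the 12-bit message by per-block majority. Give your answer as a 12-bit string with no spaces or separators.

101111001101

Block 1 (110): 2 ones → 1
Block 2 (000): 0 ones → 0
Block 3 (111): 3 ones → 1
Block 4 (111): 3 ones → 1
Block 5 (111): 3 ones → 1
Block 6 (111): 3 ones → 1
Block 7 (010): 1 one → 0
Block 8 (000): 0 ones → 0
Block 9 (101): 2 ones → 1
Block 10 (011): 2 ones → 1
Block 11 (001): 1 one → 0
Block 12 (111): 3 ones → 1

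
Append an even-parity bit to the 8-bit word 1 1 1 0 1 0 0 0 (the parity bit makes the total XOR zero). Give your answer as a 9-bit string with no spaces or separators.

111010000

XOR of the 8 data bits: 1⊕1⊕1⊕0⊕1⊕0⊕0⊕0 = 0
Parity bit = 0 (so all 9 bits XOR to 0).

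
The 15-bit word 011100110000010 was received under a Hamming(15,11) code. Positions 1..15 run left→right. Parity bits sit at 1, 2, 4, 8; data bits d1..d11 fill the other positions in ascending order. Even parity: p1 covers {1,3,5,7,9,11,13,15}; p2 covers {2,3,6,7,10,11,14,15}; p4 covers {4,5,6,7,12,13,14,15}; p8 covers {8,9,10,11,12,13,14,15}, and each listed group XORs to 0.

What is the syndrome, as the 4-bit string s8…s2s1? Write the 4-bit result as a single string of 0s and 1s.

0100

s1 (pos 1,3,5,7,9,11,13,15): 0⊕1⊕0⊕1⊕0⊕0⊕0⊕0 = 0
s2 (pos 2,3,6,7,10,11,14,15): 1⊕1⊕0⊕1⊕0⊕0⊕1⊕0 = 0
s4 (pos 4,5,6,7,12,13,14,15): 1⊕0⊕0⊕1⊕0⊕0⊕1⊕0 = 1
s8 (pos 8,9,10,11,12,13,14,15): 1⊕0⊕0⊕0⊕0⊕0⊕1⊕0 = 0
Syndrome s8…s1 = 0100 → error at position 4.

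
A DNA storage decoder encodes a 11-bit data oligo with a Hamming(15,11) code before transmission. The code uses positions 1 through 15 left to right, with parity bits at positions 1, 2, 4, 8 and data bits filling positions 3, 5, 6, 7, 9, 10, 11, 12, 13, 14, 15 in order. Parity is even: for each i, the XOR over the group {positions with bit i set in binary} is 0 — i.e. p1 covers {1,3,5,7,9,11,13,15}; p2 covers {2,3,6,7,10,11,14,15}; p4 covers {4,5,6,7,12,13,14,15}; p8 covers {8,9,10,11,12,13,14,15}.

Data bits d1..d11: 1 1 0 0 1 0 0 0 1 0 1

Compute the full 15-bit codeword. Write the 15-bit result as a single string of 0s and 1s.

Place data at non-parity positions: p1 p2 1 p4 1 0 0 p8 1 0 0 0 1 0 1
p1 (pos 1,3,5,7,9,11,13,15): XOR of data positions = 1⊕1⊕0⊕1⊕0⊕1⊕1 = 1
p2 (pos 2,3,6,7,10,11,14,15): XOR of data positions = 1⊕0⊕0⊕0⊕0⊕0⊕1 = 0
p4 (pos 4,5,6,7,12,13,14,15): XOR of data positions = 1⊕0⊕0⊕0⊕1⊕0⊕1 = 1
p8 (pos 8,9,10,11,12,13,14,15): XOR of data positions = 1⊕0⊕0⊕0⊕1⊕0⊕1 = 1
Codeword: 101110011000101

101110011000101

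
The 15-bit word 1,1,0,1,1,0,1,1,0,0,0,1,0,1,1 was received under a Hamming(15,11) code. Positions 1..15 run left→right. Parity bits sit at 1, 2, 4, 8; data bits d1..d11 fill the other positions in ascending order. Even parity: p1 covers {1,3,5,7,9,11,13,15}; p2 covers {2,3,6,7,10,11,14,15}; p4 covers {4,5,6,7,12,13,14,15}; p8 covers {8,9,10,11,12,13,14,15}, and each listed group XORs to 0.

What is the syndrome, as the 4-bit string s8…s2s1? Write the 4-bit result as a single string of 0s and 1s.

s1 (pos 1,3,5,7,9,11,13,15): 1⊕0⊕1⊕1⊕0⊕0⊕0⊕1 = 0
s2 (pos 2,3,6,7,10,11,14,15): 1⊕0⊕0⊕1⊕0⊕0⊕1⊕1 = 0
s4 (pos 4,5,6,7,12,13,14,15): 1⊕1⊕0⊕1⊕1⊕0⊕1⊕1 = 0
s8 (pos 8,9,10,11,12,13,14,15): 1⊕0⊕0⊕0⊕1⊕0⊕1⊕1 = 0
Syndrome s8…s1 = 0000 → no error.

0000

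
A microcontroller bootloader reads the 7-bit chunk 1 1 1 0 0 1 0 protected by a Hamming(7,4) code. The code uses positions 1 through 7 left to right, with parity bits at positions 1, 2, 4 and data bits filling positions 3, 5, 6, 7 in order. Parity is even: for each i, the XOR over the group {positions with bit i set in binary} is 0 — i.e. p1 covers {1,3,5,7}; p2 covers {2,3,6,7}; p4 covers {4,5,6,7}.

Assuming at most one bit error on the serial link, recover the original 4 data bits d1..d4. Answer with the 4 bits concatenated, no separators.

1000

s1 (pos 1,3,5,7): 1⊕1⊕0⊕0 = 0
s2 (pos 2,3,6,7): 1⊕1⊕1⊕0 = 1
s4 (pos 4,5,6,7): 0⊕0⊕1⊕0 = 1
Syndrome s4…s1 = 110 → error at position 6.
Flip position 6: 1110010 → 1110000
Read data bits from positions 3,5,6,7: 1000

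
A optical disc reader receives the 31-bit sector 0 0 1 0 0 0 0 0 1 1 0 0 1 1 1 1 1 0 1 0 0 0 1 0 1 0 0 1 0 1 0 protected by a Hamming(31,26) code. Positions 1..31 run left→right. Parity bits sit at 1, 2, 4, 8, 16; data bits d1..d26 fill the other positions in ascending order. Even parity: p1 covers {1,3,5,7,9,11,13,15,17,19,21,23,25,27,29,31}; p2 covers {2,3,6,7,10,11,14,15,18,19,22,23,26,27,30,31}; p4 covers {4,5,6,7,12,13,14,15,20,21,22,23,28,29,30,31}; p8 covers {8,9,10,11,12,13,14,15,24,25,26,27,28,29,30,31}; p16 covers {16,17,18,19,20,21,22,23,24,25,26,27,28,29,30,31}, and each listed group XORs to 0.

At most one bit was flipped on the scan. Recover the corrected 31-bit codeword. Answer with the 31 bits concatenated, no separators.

s1 (pos 1,3,5,7,9,11,13,15,17,19,21,23,25,27,29,31): 0⊕1⊕0⊕0⊕1⊕0⊕1⊕1⊕1⊕1⊕0⊕1⊕1⊕0⊕0⊕0 = 0
s2 (pos 2,3,6,7,10,11,14,15,18,19,22,23,26,27,30,31): 0⊕1⊕0⊕0⊕1⊕0⊕1⊕1⊕0⊕1⊕0⊕1⊕0⊕0⊕1⊕0 = 1
s4 (pos 4,5,6,7,12,13,14,15,20,21,22,23,28,29,30,31): 0⊕0⊕0⊕0⊕0⊕1⊕1⊕1⊕0⊕0⊕0⊕1⊕1⊕0⊕1⊕0 = 0
s8 (pos 8,9,10,11,12,13,14,15,24,25,26,27,28,29,30,31): 0⊕1⊕1⊕0⊕0⊕1⊕1⊕1⊕0⊕1⊕0⊕0⊕1⊕0⊕1⊕0 = 0
s16 (pos 16,17,18,19,20,21,22,23,24,25,26,27,28,29,30,31): 1⊕1⊕0⊕1⊕0⊕0⊕0⊕1⊕0⊕1⊕0⊕0⊕1⊕0⊕1⊕0 = 1
Syndrome s16…s1 = 10010 → error at position 18.
Flip position 18: 0010000011001111101000101001010 → 0010000011001111111000101001010

0010000011001111111000101001010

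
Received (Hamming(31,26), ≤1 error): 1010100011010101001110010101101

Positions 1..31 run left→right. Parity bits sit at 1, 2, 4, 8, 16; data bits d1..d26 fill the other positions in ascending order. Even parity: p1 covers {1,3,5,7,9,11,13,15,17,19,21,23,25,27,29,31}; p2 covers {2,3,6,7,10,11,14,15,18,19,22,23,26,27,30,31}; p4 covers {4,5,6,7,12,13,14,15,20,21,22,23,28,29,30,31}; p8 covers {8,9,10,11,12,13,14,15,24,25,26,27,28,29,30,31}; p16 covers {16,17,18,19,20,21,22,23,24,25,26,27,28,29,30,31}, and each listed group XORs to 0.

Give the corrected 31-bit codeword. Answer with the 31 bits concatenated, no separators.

s1 (pos 1,3,5,7,9,11,13,15,17,19,21,23,25,27,29,31): 1⊕1⊕1⊕0⊕1⊕0⊕0⊕0⊕0⊕1⊕1⊕0⊕0⊕0⊕1⊕1 = 0
s2 (pos 2,3,6,7,10,11,14,15,18,19,22,23,26,27,30,31): 0⊕1⊕0⊕0⊕1⊕0⊕1⊕0⊕0⊕1⊕0⊕0⊕1⊕0⊕0⊕1 = 0
s4 (pos 4,5,6,7,12,13,14,15,20,21,22,23,28,29,30,31): 0⊕1⊕0⊕0⊕1⊕0⊕1⊕0⊕1⊕1⊕0⊕0⊕1⊕1⊕0⊕1 = 0
s8 (pos 8,9,10,11,12,13,14,15,24,25,26,27,28,29,30,31): 0⊕1⊕1⊕0⊕1⊕0⊕1⊕0⊕1⊕0⊕1⊕0⊕1⊕1⊕0⊕1 = 1
s16 (pos 16,17,18,19,20,21,22,23,24,25,26,27,28,29,30,31): 1⊕0⊕0⊕1⊕1⊕1⊕0⊕0⊕1⊕0⊕1⊕0⊕1⊕1⊕0⊕1 = 1
Syndrome s16…s1 = 11000 → error at position 24.
Flip position 24: 1010100011010101001110010101101 → 1010100011010101001110000101101

1010100011010101001110000101101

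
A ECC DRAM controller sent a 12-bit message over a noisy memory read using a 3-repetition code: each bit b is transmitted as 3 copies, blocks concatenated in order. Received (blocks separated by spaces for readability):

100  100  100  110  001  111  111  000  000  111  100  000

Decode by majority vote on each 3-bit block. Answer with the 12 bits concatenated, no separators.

000101100100

Block 1 (100): 1 one → 0
Block 2 (100): 1 one → 0
Block 3 (100): 1 one → 0
Block 4 (110): 2 ones → 1
Block 5 (001): 1 one → 0
Block 6 (111): 3 ones → 1
Block 7 (111): 3 ones → 1
Block 8 (000): 0 ones → 0
Block 9 (000): 0 ones → 0
Block 10 (111): 3 ones → 1
Block 11 (100): 1 one → 0
Block 12 (000): 0 ones → 0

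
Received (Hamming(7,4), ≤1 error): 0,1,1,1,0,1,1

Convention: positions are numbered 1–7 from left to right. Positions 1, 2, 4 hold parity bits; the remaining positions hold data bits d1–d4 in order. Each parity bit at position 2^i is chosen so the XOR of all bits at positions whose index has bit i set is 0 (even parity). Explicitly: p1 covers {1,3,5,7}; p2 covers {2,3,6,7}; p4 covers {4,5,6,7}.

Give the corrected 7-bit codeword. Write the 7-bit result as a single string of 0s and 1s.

s1 (pos 1,3,5,7): 0⊕1⊕0⊕1 = 0
s2 (pos 2,3,6,7): 1⊕1⊕1⊕1 = 0
s4 (pos 4,5,6,7): 1⊕0⊕1⊕1 = 1
Syndrome s4…s1 = 100 → error at position 4.
Flip position 4: 0111011 → 0110011

0110011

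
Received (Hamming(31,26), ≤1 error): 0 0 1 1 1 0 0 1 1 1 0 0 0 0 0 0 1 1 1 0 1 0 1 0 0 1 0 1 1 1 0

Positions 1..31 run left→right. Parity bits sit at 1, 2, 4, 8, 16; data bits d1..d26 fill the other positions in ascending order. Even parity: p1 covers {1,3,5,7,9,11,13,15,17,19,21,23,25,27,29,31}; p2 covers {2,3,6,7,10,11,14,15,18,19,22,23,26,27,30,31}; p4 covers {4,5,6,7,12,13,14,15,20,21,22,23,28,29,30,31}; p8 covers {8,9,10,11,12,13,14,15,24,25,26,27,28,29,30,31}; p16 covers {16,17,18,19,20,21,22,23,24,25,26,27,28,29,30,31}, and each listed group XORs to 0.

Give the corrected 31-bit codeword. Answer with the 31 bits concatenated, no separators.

0011100111000000111010100101100

s1 (pos 1,3,5,7,9,11,13,15,17,19,21,23,25,27,29,31): 0⊕1⊕1⊕0⊕1⊕0⊕0⊕0⊕1⊕1⊕1⊕1⊕0⊕0⊕1⊕0 = 0
s2 (pos 2,3,6,7,10,11,14,15,18,19,22,23,26,27,30,31): 0⊕1⊕0⊕0⊕1⊕0⊕0⊕0⊕1⊕1⊕0⊕1⊕1⊕0⊕1⊕0 = 1
s4 (pos 4,5,6,7,12,13,14,15,20,21,22,23,28,29,30,31): 1⊕1⊕0⊕0⊕0⊕0⊕0⊕0⊕0⊕1⊕0⊕1⊕1⊕1⊕1⊕0 = 1
s8 (pos 8,9,10,11,12,13,14,15,24,25,26,27,28,29,30,31): 1⊕1⊕1⊕0⊕0⊕0⊕0⊕0⊕0⊕0⊕1⊕0⊕1⊕1⊕1⊕0 = 1
s16 (pos 16,17,18,19,20,21,22,23,24,25,26,27,28,29,30,31): 0⊕1⊕1⊕1⊕0⊕1⊕0⊕1⊕0⊕0⊕1⊕0⊕1⊕1⊕1⊕0 = 1
Syndrome s16…s1 = 11110 → error at position 30.
Flip position 30: 0011100111000000111010100101110 → 0011100111000000111010100101100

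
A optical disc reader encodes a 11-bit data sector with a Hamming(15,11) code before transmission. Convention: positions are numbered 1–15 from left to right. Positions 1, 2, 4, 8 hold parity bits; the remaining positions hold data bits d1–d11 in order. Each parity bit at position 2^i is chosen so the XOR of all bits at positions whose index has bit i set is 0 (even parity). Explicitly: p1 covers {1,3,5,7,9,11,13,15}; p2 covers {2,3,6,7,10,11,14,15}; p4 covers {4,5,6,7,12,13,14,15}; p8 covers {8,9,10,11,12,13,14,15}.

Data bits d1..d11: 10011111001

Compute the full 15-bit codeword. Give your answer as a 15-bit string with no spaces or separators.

111100111111001

Place data at non-parity positions: p1 p2 1 p4 0 0 1 p8 1 1 1 1 0 0 1
p1 (pos 1,3,5,7,9,11,13,15): XOR of data positions = 1⊕0⊕1⊕1⊕1⊕0⊕1 = 1
p2 (pos 2,3,6,7,10,11,14,15): XOR of data positions = 1⊕0⊕1⊕1⊕1⊕0⊕1 = 1
p4 (pos 4,5,6,7,12,13,14,15): XOR of data positions = 0⊕0⊕1⊕1⊕0⊕0⊕1 = 1
p8 (pos 8,9,10,11,12,13,14,15): XOR of data positions = 1⊕1⊕1⊕1⊕0⊕0⊕1 = 1
Codeword: 111100111111001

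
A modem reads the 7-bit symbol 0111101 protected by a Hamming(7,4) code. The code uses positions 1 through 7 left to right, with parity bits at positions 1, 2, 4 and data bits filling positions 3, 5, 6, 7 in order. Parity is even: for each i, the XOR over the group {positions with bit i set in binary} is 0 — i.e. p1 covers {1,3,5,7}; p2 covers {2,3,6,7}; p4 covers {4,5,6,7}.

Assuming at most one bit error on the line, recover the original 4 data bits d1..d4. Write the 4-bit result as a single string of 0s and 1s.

s1 (pos 1,3,5,7): 0⊕1⊕1⊕1 = 1
s2 (pos 2,3,6,7): 1⊕1⊕0⊕1 = 1
s4 (pos 4,5,6,7): 1⊕1⊕0⊕1 = 1
Syndrome s4…s1 = 111 → error at position 7.
Flip position 7: 0111101 → 0111100
Read data bits from positions 3,5,6,7: 1100

1100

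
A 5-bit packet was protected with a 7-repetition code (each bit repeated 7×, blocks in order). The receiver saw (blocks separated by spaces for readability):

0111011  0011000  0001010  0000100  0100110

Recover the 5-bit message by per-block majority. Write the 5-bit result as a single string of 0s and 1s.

Block 1 (0111011): 5 ones → 1
Block 2 (0011000): 2 ones → 0
Block 3 (0001010): 2 ones → 0
Block 4 (0000100): 1 one → 0
Block 5 (0100110): 3 ones → 0

10000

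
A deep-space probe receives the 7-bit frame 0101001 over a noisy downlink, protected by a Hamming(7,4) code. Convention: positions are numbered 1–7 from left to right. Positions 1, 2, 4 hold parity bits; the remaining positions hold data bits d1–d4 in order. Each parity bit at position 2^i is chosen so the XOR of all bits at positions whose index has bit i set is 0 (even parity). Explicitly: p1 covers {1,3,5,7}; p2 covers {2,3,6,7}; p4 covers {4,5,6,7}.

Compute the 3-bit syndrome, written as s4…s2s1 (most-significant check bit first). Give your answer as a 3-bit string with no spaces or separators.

001

s1 (pos 1,3,5,7): 0⊕0⊕0⊕1 = 1
s2 (pos 2,3,6,7): 1⊕0⊕0⊕1 = 0
s4 (pos 4,5,6,7): 1⊕0⊕0⊕1 = 0
Syndrome s4…s1 = 001 → error at position 1.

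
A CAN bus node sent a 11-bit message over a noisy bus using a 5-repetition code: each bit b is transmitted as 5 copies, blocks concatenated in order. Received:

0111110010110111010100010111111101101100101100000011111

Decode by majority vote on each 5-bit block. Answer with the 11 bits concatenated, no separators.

10110110101

Block 1 (01111): 4 ones → 1
Block 2 (10010): 2 ones → 0
Block 3 (11011): 4 ones → 1
Block 4 (10101): 3 ones → 1
Block 5 (00010): 1 one → 0
Block 6 (11111): 5 ones → 1
Block 7 (11011): 4 ones → 1
Block 8 (01100): 2 ones → 0
Block 9 (10110): 3 ones → 1
Block 10 (00000): 0 ones → 0
Block 11 (11111): 5 ones → 1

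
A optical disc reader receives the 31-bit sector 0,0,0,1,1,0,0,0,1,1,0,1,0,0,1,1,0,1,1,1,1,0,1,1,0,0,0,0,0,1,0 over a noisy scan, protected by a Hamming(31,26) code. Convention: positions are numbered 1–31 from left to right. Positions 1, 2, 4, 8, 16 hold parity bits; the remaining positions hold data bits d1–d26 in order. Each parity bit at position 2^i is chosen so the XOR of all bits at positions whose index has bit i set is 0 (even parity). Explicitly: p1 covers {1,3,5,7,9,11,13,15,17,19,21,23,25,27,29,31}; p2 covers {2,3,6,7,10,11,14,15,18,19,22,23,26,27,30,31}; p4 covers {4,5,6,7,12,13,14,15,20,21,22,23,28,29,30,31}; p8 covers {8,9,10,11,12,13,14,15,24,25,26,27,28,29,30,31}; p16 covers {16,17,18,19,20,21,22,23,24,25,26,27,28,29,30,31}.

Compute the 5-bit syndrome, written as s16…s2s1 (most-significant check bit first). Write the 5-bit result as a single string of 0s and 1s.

s1 (pos 1,3,5,7,9,11,13,15,17,19,21,23,25,27,29,31): 0⊕0⊕1⊕0⊕1⊕0⊕0⊕1⊕0⊕1⊕1⊕1⊕0⊕0⊕0⊕0 = 0
s2 (pos 2,3,6,7,10,11,14,15,18,19,22,23,26,27,30,31): 0⊕0⊕0⊕0⊕1⊕0⊕0⊕1⊕1⊕1⊕0⊕1⊕0⊕0⊕1⊕0 = 0
s4 (pos 4,5,6,7,12,13,14,15,20,21,22,23,28,29,30,31): 1⊕1⊕0⊕0⊕1⊕0⊕0⊕1⊕1⊕1⊕0⊕1⊕0⊕0⊕1⊕0 = 0
s8 (pos 8,9,10,11,12,13,14,15,24,25,26,27,28,29,30,31): 0⊕1⊕1⊕0⊕1⊕0⊕0⊕1⊕1⊕0⊕0⊕0⊕0⊕0⊕1⊕0 = 0
s16 (pos 16,17,18,19,20,21,22,23,24,25,26,27,28,29,30,31): 1⊕0⊕1⊕1⊕1⊕1⊕0⊕1⊕1⊕0⊕0⊕0⊕0⊕0⊕1⊕0 = 0
Syndrome s16…s1 = 00000 → no error.

00000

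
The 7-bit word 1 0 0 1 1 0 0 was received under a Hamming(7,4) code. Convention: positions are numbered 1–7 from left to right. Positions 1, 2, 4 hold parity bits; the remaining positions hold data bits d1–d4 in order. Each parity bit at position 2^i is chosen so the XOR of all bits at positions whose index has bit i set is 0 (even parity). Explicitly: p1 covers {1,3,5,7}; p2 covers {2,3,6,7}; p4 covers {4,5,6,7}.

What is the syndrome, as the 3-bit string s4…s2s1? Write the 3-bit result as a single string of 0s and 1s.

000

s1 (pos 1,3,5,7): 1⊕0⊕1⊕0 = 0
s2 (pos 2,3,6,7): 0⊕0⊕0⊕0 = 0
s4 (pos 4,5,6,7): 1⊕1⊕0⊕0 = 0
Syndrome s4…s1 = 000 → no error.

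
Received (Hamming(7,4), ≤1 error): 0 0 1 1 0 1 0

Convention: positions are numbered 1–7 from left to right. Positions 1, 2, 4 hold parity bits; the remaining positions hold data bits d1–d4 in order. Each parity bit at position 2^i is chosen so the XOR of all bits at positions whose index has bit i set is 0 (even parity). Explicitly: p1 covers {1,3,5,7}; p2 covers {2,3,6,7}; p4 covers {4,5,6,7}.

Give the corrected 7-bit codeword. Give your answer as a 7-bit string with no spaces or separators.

s1 (pos 1,3,5,7): 0⊕1⊕0⊕0 = 1
s2 (pos 2,3,6,7): 0⊕1⊕1⊕0 = 0
s4 (pos 4,5,6,7): 1⊕0⊕1⊕0 = 0
Syndrome s4…s1 = 001 → error at position 1.
Flip position 1: 0011010 → 1011010

1011010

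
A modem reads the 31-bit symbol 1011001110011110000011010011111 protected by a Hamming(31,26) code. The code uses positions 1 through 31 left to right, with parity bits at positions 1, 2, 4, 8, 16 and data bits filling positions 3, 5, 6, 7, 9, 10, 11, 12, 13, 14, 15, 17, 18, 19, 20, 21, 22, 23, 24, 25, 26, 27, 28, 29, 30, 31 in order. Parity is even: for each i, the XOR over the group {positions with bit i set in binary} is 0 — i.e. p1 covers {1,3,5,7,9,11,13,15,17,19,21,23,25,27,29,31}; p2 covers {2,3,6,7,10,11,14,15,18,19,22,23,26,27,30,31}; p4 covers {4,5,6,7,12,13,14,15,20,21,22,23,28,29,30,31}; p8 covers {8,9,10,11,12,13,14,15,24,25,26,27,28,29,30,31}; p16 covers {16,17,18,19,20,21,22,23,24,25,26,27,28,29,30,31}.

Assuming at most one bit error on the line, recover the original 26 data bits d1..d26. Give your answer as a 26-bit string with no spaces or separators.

s1 (pos 1,3,5,7,9,11,13,15,17,19,21,23,25,27,29,31): 1⊕1⊕0⊕1⊕1⊕0⊕1⊕1⊕0⊕0⊕1⊕0⊕0⊕1⊕1⊕1 = 0
s2 (pos 2,3,6,7,10,11,14,15,18,19,22,23,26,27,30,31): 0⊕1⊕0⊕1⊕0⊕0⊕1⊕1⊕0⊕0⊕1⊕0⊕0⊕1⊕1⊕1 = 0
s4 (pos 4,5,6,7,12,13,14,15,20,21,22,23,28,29,30,31): 1⊕0⊕0⊕1⊕1⊕1⊕1⊕1⊕0⊕1⊕1⊕0⊕1⊕1⊕1⊕1 = 0
s8 (pos 8,9,10,11,12,13,14,15,24,25,26,27,28,29,30,31): 1⊕1⊕0⊕0⊕1⊕1⊕1⊕1⊕1⊕0⊕0⊕1⊕1⊕1⊕1⊕1 = 0
s16 (pos 16,17,18,19,20,21,22,23,24,25,26,27,28,29,30,31): 0⊕0⊕0⊕0⊕0⊕1⊕1⊕0⊕1⊕0⊕0⊕1⊕1⊕1⊕1⊕1 = 0
Syndrome s16…s1 = 00000 → no error.
Read data bits from positions 3,5,6,7,9,10,11,12,13,14,15,17,18,19,20,21,22,23,24,25,26,27,28,29,30,31: 10011001111000011010011111

10011001111000011010011111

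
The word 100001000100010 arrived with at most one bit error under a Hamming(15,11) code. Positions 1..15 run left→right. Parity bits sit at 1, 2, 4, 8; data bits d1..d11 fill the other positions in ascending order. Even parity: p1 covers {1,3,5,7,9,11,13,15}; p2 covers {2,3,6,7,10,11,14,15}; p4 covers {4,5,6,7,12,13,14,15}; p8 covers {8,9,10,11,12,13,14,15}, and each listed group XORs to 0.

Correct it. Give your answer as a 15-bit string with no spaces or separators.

101001000100010

s1 (pos 1,3,5,7,9,11,13,15): 1⊕0⊕0⊕0⊕0⊕0⊕0⊕0 = 1
s2 (pos 2,3,6,7,10,11,14,15): 0⊕0⊕1⊕0⊕1⊕0⊕1⊕0 = 1
s4 (pos 4,5,6,7,12,13,14,15): 0⊕0⊕1⊕0⊕0⊕0⊕1⊕0 = 0
s8 (pos 8,9,10,11,12,13,14,15): 0⊕0⊕1⊕0⊕0⊕0⊕1⊕0 = 0
Syndrome s8…s1 = 0011 → error at position 3.
Flip position 3: 100001000100010 → 101001000100010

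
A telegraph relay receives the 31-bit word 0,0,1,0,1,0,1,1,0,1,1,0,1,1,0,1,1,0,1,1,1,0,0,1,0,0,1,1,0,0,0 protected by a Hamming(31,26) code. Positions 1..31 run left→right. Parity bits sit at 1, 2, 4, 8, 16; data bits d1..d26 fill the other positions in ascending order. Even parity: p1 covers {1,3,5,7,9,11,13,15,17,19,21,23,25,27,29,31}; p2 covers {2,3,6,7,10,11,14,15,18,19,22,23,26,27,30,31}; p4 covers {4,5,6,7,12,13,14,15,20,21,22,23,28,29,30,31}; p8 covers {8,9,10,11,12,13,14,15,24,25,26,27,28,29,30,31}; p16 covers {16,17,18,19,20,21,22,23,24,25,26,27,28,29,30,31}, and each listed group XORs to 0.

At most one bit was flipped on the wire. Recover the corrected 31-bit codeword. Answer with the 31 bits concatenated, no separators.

s1 (pos 1,3,5,7,9,11,13,15,17,19,21,23,25,27,29,31): 0⊕1⊕1⊕1⊕0⊕1⊕1⊕0⊕1⊕1⊕1⊕0⊕0⊕1⊕0⊕0 = 1
s2 (pos 2,3,6,7,10,11,14,15,18,19,22,23,26,27,30,31): 0⊕1⊕0⊕1⊕1⊕1⊕1⊕0⊕0⊕1⊕0⊕0⊕0⊕1⊕0⊕0 = 1
s4 (pos 4,5,6,7,12,13,14,15,20,21,22,23,28,29,30,31): 0⊕1⊕0⊕1⊕0⊕1⊕1⊕0⊕1⊕1⊕0⊕0⊕1⊕0⊕0⊕0 = 1
s8 (pos 8,9,10,11,12,13,14,15,24,25,26,27,28,29,30,31): 1⊕0⊕1⊕1⊕0⊕1⊕1⊕0⊕1⊕0⊕0⊕1⊕1⊕0⊕0⊕0 = 0
s16 (pos 16,17,18,19,20,21,22,23,24,25,26,27,28,29,30,31): 1⊕1⊕0⊕1⊕1⊕1⊕0⊕0⊕1⊕0⊕0⊕1⊕1⊕0⊕0⊕0 = 0
Syndrome s16…s1 = 00111 → error at position 7.
Flip position 7: 0010101101101101101110010011000 → 0010100101101101101110010011000

0010100101101101101110010011000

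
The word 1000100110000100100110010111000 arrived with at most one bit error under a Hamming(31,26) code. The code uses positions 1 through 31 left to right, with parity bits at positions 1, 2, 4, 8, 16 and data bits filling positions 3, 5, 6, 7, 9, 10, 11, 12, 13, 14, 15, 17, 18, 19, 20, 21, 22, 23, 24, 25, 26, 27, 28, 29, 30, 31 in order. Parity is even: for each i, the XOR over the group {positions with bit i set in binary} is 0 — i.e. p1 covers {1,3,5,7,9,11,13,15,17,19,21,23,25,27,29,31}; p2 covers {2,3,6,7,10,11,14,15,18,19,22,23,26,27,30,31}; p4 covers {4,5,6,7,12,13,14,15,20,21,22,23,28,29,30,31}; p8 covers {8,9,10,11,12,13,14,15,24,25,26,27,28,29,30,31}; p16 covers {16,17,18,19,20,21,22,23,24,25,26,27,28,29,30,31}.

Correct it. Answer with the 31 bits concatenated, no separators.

s1 (pos 1,3,5,7,9,11,13,15,17,19,21,23,25,27,29,31): 1⊕0⊕1⊕0⊕1⊕0⊕0⊕0⊕1⊕0⊕1⊕0⊕0⊕1⊕0⊕0 = 0
s2 (pos 2,3,6,7,10,11,14,15,18,19,22,23,26,27,30,31): 0⊕0⊕0⊕0⊕0⊕0⊕1⊕0⊕0⊕0⊕0⊕0⊕1⊕1⊕0⊕0 = 1
s4 (pos 4,5,6,7,12,13,14,15,20,21,22,23,28,29,30,31): 0⊕1⊕0⊕0⊕0⊕0⊕1⊕0⊕1⊕1⊕0⊕0⊕1⊕0⊕0⊕0 = 1
s8 (pos 8,9,10,11,12,13,14,15,24,25,26,27,28,29,30,31): 1⊕1⊕0⊕0⊕0⊕0⊕1⊕0⊕1⊕0⊕1⊕1⊕1⊕0⊕0⊕0 = 1
s16 (pos 16,17,18,19,20,21,22,23,24,25,26,27,28,29,30,31): 0⊕1⊕0⊕0⊕1⊕1⊕0⊕0⊕1⊕0⊕1⊕1⊕1⊕0⊕0⊕0 = 1
Syndrome s16…s1 = 11110 → error at position 30.
Flip position 30: 1000100110000100100110010111000 → 1000100110000100100110010111010

1000100110000100100110010111010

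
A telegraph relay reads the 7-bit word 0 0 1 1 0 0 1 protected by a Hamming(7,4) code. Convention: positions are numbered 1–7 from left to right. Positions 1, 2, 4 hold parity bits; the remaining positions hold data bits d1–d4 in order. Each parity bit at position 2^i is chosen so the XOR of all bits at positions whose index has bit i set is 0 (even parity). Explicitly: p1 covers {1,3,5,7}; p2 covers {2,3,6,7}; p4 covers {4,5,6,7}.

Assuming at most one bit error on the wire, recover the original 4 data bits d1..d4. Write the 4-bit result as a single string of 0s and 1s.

1001

s1 (pos 1,3,5,7): 0⊕1⊕0⊕1 = 0
s2 (pos 2,3,6,7): 0⊕1⊕0⊕1 = 0
s4 (pos 4,5,6,7): 1⊕0⊕0⊕1 = 0
Syndrome s4…s1 = 000 → no error.
Read data bits from positions 3,5,6,7: 1001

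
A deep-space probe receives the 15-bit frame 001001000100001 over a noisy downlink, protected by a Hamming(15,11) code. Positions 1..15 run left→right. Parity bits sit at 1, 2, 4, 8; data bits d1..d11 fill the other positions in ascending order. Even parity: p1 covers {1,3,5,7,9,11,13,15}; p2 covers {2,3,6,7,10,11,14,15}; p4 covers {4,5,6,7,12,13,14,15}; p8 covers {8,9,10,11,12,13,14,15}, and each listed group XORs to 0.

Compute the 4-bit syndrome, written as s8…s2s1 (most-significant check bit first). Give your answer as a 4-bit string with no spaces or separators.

0000

s1 (pos 1,3,5,7,9,11,13,15): 0⊕1⊕0⊕0⊕0⊕0⊕0⊕1 = 0
s2 (pos 2,3,6,7,10,11,14,15): 0⊕1⊕1⊕0⊕1⊕0⊕0⊕1 = 0
s4 (pos 4,5,6,7,12,13,14,15): 0⊕0⊕1⊕0⊕0⊕0⊕0⊕1 = 0
s8 (pos 8,9,10,11,12,13,14,15): 0⊕0⊕1⊕0⊕0⊕0⊕0⊕1 = 0
Syndrome s8…s1 = 0000 → no error.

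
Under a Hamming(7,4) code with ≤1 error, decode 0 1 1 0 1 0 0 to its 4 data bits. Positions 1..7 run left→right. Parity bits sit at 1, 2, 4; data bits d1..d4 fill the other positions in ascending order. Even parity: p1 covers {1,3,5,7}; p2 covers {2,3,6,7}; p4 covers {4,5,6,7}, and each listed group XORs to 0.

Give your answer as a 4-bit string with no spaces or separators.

1100

s1 (pos 1,3,5,7): 0⊕1⊕1⊕0 = 0
s2 (pos 2,3,6,7): 1⊕1⊕0⊕0 = 0
s4 (pos 4,5,6,7): 0⊕1⊕0⊕0 = 1
Syndrome s4…s1 = 100 → error at position 4.
Flip position 4: 0110100 → 0111100
Read data bits from positions 3,5,6,7: 1100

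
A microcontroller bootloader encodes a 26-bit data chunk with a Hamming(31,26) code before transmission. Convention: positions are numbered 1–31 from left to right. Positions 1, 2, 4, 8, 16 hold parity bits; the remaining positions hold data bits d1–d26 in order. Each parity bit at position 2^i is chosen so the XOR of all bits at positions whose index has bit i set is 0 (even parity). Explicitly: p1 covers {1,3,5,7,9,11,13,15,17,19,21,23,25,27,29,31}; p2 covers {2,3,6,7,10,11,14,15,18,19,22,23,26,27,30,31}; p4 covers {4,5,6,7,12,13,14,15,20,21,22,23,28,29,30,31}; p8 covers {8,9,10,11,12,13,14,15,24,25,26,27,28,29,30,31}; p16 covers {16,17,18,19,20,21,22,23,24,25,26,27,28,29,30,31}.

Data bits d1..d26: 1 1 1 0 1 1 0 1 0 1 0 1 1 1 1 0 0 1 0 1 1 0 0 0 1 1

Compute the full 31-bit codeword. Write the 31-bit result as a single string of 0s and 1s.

Place data at non-parity positions: p1 p2 1 p4 1 1 0 p8 1 1 0 1 0 1 0 p16 1 1 1 1 0 0 1 0 1 1 0 0 0 1 1
p1 (pos 1,3,5,7,9,11,13,15,17,19,21,23,25,27,29,31): XOR of data positions = 1⊕1⊕0⊕1⊕0⊕0⊕0⊕1⊕1⊕0⊕1⊕1⊕0⊕0⊕1 = 0
p2 (pos 2,3,6,7,10,11,14,15,18,19,22,23,26,27,30,31): XOR of data positions = 1⊕1⊕0⊕1⊕0⊕1⊕0⊕1⊕1⊕0⊕1⊕1⊕0⊕1⊕1 = 0
p4 (pos 4,5,6,7,12,13,14,15,20,21,22,23,28,29,30,31): XOR of data positions = 1⊕1⊕0⊕1⊕0⊕1⊕0⊕1⊕0⊕0⊕1⊕0⊕0⊕1⊕1 = 0
p8 (pos 8,9,10,11,12,13,14,15,24,25,26,27,28,29,30,31): XOR of data positions = 1⊕1⊕0⊕1⊕0⊕1⊕0⊕0⊕1⊕1⊕0⊕0⊕0⊕1⊕1 = 0
p16 (pos 16,17,18,19,20,21,22,23,24,25,26,27,28,29,30,31): XOR of data positions = 1⊕1⊕1⊕1⊕0⊕0⊕1⊕0⊕1⊕1⊕0⊕0⊕0⊕1⊕1 = 1
Codeword: 0010110011010101111100101100011

0010110011010101111100101100011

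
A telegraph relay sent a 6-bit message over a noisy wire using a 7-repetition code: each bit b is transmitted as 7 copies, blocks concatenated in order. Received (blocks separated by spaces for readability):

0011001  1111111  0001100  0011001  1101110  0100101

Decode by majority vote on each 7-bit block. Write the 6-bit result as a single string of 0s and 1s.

Block 1 (0011001): 3 ones → 0
Block 2 (1111111): 7 ones → 1
Block 3 (0001100): 2 ones → 0
Block 4 (0011001): 3 ones → 0
Block 5 (1101110): 5 ones → 1
Block 6 (0100101): 3 ones → 0

010010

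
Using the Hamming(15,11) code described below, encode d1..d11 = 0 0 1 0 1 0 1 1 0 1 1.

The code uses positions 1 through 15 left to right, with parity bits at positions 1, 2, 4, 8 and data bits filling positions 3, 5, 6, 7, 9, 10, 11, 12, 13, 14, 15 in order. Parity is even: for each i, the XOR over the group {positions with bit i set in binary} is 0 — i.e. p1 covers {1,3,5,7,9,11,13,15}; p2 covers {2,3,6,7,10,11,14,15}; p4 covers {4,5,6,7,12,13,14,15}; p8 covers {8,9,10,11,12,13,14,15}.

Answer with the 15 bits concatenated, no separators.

100001011011011

Place data at non-parity positions: p1 p2 0 p4 0 1 0 p8 1 0 1 1 0 1 1
p1 (pos 1,3,5,7,9,11,13,15): XOR of data positions = 0⊕0⊕0⊕1⊕1⊕0⊕1 = 1
p2 (pos 2,3,6,7,10,11,14,15): XOR of data positions = 0⊕1⊕0⊕0⊕1⊕1⊕1 = 0
p4 (pos 4,5,6,7,12,13,14,15): XOR of data positions = 0⊕1⊕0⊕1⊕0⊕1⊕1 = 0
p8 (pos 8,9,10,11,12,13,14,15): XOR of data positions = 1⊕0⊕1⊕1⊕0⊕1⊕1 = 1
Codeword: 100001011011011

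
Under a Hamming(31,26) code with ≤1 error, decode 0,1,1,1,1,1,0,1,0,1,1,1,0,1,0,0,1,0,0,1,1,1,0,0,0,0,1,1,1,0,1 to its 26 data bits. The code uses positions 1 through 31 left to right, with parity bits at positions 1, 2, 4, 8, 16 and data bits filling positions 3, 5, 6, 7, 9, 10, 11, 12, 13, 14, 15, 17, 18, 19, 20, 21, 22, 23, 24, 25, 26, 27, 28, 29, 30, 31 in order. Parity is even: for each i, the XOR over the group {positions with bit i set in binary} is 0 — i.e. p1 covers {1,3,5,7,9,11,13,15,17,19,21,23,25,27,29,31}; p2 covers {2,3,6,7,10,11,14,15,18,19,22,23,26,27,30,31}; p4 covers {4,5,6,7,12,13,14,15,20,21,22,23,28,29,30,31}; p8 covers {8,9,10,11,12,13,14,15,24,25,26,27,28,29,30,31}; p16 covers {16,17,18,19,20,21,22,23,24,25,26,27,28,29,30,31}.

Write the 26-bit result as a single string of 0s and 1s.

s1 (pos 1,3,5,7,9,11,13,15,17,19,21,23,25,27,29,31): 0⊕1⊕1⊕0⊕0⊕1⊕0⊕0⊕1⊕0⊕1⊕0⊕0⊕1⊕1⊕1 = 0
s2 (pos 2,3,6,7,10,11,14,15,18,19,22,23,26,27,30,31): 1⊕1⊕1⊕0⊕1⊕1⊕1⊕0⊕0⊕0⊕1⊕0⊕0⊕1⊕0⊕1 = 1
s4 (pos 4,5,6,7,12,13,14,15,20,21,22,23,28,29,30,31): 1⊕1⊕1⊕0⊕1⊕0⊕1⊕0⊕1⊕1⊕1⊕0⊕1⊕1⊕0⊕1 = 1
s8 (pos 8,9,10,11,12,13,14,15,24,25,26,27,28,29,30,31): 1⊕0⊕1⊕1⊕1⊕0⊕1⊕0⊕0⊕0⊕0⊕1⊕1⊕1⊕0⊕1 = 1
s16 (pos 16,17,18,19,20,21,22,23,24,25,26,27,28,29,30,31): 0⊕1⊕0⊕0⊕1⊕1⊕1⊕0⊕0⊕0⊕0⊕1⊕1⊕1⊕0⊕1 = 0
Syndrome s16…s1 = 01110 → error at position 14.
Flip position 14: 0111110101110100100111000011101 → 0111110101110000100111000011101
Read data bits from positions 3,5,6,7,9,10,11,12,13,14,15,17,18,19,20,21,22,23,24,25,26,27,28,29,30,31: 11100111000100111000011101

11100111000100111000011101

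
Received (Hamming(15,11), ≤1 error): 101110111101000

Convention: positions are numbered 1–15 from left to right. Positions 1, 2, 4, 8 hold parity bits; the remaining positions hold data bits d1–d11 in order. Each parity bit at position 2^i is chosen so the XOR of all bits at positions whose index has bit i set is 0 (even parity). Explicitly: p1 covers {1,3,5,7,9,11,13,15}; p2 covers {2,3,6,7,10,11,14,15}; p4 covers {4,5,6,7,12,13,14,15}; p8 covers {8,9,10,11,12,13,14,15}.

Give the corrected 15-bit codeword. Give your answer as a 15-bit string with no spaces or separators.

s1 (pos 1,3,5,7,9,11,13,15): 1⊕1⊕1⊕1⊕1⊕0⊕0⊕0 = 1
s2 (pos 2,3,6,7,10,11,14,15): 0⊕1⊕0⊕1⊕1⊕0⊕0⊕0 = 1
s4 (pos 4,5,6,7,12,13,14,15): 1⊕1⊕0⊕1⊕1⊕0⊕0⊕0 = 0
s8 (pos 8,9,10,11,12,13,14,15): 1⊕1⊕1⊕0⊕1⊕0⊕0⊕0 = 0
Syndrome s8…s1 = 0011 → error at position 3.
Flip position 3: 101110111101000 → 100110111101000

100110111101000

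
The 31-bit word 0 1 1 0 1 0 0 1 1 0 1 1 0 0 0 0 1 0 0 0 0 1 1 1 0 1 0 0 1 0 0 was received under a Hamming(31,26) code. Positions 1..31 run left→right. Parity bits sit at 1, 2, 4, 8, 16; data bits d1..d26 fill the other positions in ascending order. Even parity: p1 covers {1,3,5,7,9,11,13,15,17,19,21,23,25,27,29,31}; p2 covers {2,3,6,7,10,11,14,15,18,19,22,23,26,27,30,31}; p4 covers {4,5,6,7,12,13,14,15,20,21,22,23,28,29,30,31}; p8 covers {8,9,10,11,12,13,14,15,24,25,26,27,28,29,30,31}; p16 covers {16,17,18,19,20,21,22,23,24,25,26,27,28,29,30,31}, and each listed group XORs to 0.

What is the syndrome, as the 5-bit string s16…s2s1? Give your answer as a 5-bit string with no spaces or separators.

01101

s1 (pos 1,3,5,7,9,11,13,15,17,19,21,23,25,27,29,31): 0⊕1⊕1⊕0⊕1⊕1⊕0⊕0⊕1⊕0⊕0⊕1⊕0⊕0⊕1⊕0 = 1
s2 (pos 2,3,6,7,10,11,14,15,18,19,22,23,26,27,30,31): 1⊕1⊕0⊕0⊕0⊕1⊕0⊕0⊕0⊕0⊕1⊕1⊕1⊕0⊕0⊕0 = 0
s4 (pos 4,5,6,7,12,13,14,15,20,21,22,23,28,29,30,31): 0⊕1⊕0⊕0⊕1⊕0⊕0⊕0⊕0⊕0⊕1⊕1⊕0⊕1⊕0⊕0 = 1
s8 (pos 8,9,10,11,12,13,14,15,24,25,26,27,28,29,30,31): 1⊕1⊕0⊕1⊕1⊕0⊕0⊕0⊕1⊕0⊕1⊕0⊕0⊕1⊕0⊕0 = 1
s16 (pos 16,17,18,19,20,21,22,23,24,25,26,27,28,29,30,31): 0⊕1⊕0⊕0⊕0⊕0⊕1⊕1⊕1⊕0⊕1⊕0⊕0⊕1⊕0⊕0 = 0
Syndrome s16…s1 = 01101 → error at position 13.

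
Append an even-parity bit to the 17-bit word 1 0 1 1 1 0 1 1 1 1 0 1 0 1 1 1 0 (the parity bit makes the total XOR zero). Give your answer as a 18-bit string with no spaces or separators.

101110111101011100

XOR of the 17 data bits: 1⊕0⊕1⊕1⊕1⊕0⊕1⊕1⊕1⊕1⊕0⊕1⊕0⊕1⊕1⊕1⊕0 = 0
Parity bit = 0 (so all 18 bits XOR to 0).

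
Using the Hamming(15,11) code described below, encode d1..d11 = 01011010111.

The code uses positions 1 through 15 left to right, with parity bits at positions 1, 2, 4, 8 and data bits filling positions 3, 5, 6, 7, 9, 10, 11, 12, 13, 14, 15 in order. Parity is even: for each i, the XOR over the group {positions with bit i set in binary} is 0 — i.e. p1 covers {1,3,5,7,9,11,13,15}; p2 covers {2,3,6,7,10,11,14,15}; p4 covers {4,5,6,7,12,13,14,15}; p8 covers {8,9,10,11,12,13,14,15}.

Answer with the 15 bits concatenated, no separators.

000110111010111

Place data at non-parity positions: p1 p2 0 p4 1 0 1 p8 1 0 1 0 1 1 1
p1 (pos 1,3,5,7,9,11,13,15): XOR of data positions = 0⊕1⊕1⊕1⊕1⊕1⊕1 = 0
p2 (pos 2,3,6,7,10,11,14,15): XOR of data positions = 0⊕0⊕1⊕0⊕1⊕1⊕1 = 0
p4 (pos 4,5,6,7,12,13,14,15): XOR of data positions = 1⊕0⊕1⊕0⊕1⊕1⊕1 = 1
p8 (pos 8,9,10,11,12,13,14,15): XOR of data positions = 1⊕0⊕1⊕0⊕1⊕1⊕1 = 1
Codeword: 000110111010111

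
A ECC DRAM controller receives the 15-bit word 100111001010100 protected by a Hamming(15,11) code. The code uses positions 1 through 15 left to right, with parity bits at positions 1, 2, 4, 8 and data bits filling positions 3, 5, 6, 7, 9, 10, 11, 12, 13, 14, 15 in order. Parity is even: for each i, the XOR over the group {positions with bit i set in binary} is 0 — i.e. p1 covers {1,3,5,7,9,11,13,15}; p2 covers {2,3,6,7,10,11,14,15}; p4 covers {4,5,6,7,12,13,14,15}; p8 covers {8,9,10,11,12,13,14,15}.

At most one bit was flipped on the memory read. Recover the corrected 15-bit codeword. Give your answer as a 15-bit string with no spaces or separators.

s1 (pos 1,3,5,7,9,11,13,15): 1⊕0⊕1⊕0⊕1⊕1⊕1⊕0 = 1
s2 (pos 2,3,6,7,10,11,14,15): 0⊕0⊕1⊕0⊕0⊕1⊕0⊕0 = 0
s4 (pos 4,5,6,7,12,13,14,15): 1⊕1⊕1⊕0⊕0⊕1⊕0⊕0 = 0
s8 (pos 8,9,10,11,12,13,14,15): 0⊕1⊕0⊕1⊕0⊕1⊕0⊕0 = 1
Syndrome s8…s1 = 1001 → error at position 9.
Flip position 9: 100111001010100 → 100111000010100

100111000010100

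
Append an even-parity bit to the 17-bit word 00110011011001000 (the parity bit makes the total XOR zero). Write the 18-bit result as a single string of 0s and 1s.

001100110110010001

XOR of the 17 data bits: 0⊕0⊕1⊕1⊕0⊕0⊕1⊕1⊕0⊕1⊕1⊕0⊕0⊕1⊕0⊕0⊕0 = 1
Parity bit = 1 (so all 18 bits XOR to 0).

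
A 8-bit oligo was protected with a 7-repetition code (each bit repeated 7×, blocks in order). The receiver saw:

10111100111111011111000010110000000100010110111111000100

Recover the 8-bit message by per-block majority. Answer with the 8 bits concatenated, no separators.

Block 1 (1011110): 5 ones → 1
Block 2 (0111111): 6 ones → 1
Block 3 (0111110): 5 ones → 1
Block 4 (0001011): 3 ones → 0
Block 5 (0000000): 0 ones → 0
Block 6 (1000101): 3 ones → 0
Block 7 (1011111): 6 ones → 1
Block 8 (1000100): 2 ones → 0

11100010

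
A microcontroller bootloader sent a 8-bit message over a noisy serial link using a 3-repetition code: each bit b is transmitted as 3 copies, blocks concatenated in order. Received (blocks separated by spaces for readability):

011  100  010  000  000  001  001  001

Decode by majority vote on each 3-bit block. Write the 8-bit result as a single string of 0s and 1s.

Block 1 (011): 2 ones → 1
Block 2 (100): 1 one → 0
Block 3 (010): 1 one → 0
Block 4 (000): 0 ones → 0
Block 5 (000): 0 ones → 0
Block 6 (001): 1 one → 0
Block 7 (001): 1 one → 0
Block 8 (001): 1 one → 0

10000000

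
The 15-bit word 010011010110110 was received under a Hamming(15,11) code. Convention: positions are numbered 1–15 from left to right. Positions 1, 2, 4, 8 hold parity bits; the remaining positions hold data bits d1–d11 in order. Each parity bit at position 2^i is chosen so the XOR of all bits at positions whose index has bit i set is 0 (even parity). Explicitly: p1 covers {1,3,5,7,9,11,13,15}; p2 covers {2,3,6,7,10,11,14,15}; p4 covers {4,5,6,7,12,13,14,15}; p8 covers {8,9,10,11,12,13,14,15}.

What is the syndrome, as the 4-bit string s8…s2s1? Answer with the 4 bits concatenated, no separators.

1011

s1 (pos 1,3,5,7,9,11,13,15): 0⊕0⊕1⊕0⊕0⊕1⊕1⊕0 = 1
s2 (pos 2,3,6,7,10,11,14,15): 1⊕0⊕1⊕0⊕1⊕1⊕1⊕0 = 1
s4 (pos 4,5,6,7,12,13,14,15): 0⊕1⊕1⊕0⊕0⊕1⊕1⊕0 = 0
s8 (pos 8,9,10,11,12,13,14,15): 1⊕0⊕1⊕1⊕0⊕1⊕1⊕0 = 1
Syndrome s8…s1 = 1011 → error at position 11.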